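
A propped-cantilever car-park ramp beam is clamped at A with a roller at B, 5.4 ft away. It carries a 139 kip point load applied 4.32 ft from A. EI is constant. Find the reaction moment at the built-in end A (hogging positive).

Remove the prop at B; the released (primary) structure is a cantilever built in at A.
Primary-structure tip deflection at B by superposition:
  point load 139 at a = 4.32: Pa²(3L − a)/(6EI) = 5136/EI
Tip deflection under a unit load at B: L³/(3EI) = 52.49/EI.
The prop prevents deflection at B: R_B = δ_0/δ_{BB} = 5136/52.49 = 97.86 kip.
Moment equilibrium about A: M_A = Σ(load moments about A) − R_B·L = 600.5 − 97.86×5.4 = 72.06 kip·ft.

M_A = 72.06 kip·ft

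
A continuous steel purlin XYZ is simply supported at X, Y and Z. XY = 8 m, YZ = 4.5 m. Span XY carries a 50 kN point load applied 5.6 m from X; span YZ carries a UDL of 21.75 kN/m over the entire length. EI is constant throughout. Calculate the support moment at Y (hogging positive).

Take M_Y as the redundant. Released structure: two simple spans XY and YZ with a hinge at Y.
Discontinuity in slope at Y on the released structure — sum the simple-span end rotations:
  span XY: point load 50 at a = 5.6: Pab(L + a)/(6LEI) = 190.4/EI
  span YZ: UDL 21.75: wL³/(24EI) = 82.58/EI
  relative rotation θ_0 = (190.4 + 82.58)/EI = 273/EI
A unit hogging moment at Y produces rotation L₁/(3EI) + L₂/(3EI) = 4.167/EI.
Compatibility: M_Y·(L₁+L₂)/(3EI) = θ_0, giving M_Y = 65.52 kN·m (hogging).

M_Y = 65.52 kN·m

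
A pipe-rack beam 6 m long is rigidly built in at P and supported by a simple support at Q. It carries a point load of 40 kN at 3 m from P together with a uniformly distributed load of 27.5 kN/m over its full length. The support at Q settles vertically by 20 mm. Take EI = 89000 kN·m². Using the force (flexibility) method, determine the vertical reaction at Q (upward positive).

R_Q = 49.65 kN

Remove the prop at Q; the released (primary) structure is a cantilever built in at P.
Free-end deflection of the primary structure under the applied loading (downward +):
  point load 40 at a = 3: Pa²(3L − a)/(6EI) = 900/EI
  UDL 27.5: wL⁴/(8EI) = 4455/EI
  δ_0 = 5355/EI
Tip deflection under a unit load at Q: L³/(3EI) = 72/EI.
With EI = 89000 kN·m²: δ_0 = 0.060169 m and δ_{QQ} = 0.000809 m/kN.
Compatibility — the beam at Q must follow the support down by 0.02 m: δ_0 − R_Q·δ_{QQ} = 0.02, so R_Q = (0.060169 − 0.02)/0.000809 = 49.65 kN.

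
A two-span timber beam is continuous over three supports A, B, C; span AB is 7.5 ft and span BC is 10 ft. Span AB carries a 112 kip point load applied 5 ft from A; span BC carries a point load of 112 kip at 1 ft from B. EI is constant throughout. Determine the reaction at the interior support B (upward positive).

R_B = 203.8 kip

Insert a hinge at B; M_B is the redundant, and each span becomes simply supported.
Discontinuity in slope at B on the released structure — sum the simple-span end rotations:
  span AB: point load 112 at a = 5: Pab(L + a)/(6LEI) = 388.9/EI
  span BC: point load 112 at a = 1: Pab(L + b)/(6LEI) = 319.2/EI
  relative rotation θ_0 = (388.9 + 319.2)/EI = 708.1/EI
A unit hogging moment at B produces rotation L₁/(3EI) + L₂/(3EI) = 5.833/EI.
Slope continuity at B: θ_0 = M_B·5.833/EI, so M_B = 708.1/5.833 = 121.4 kip·ft (hogging).
Span AB, ΣM about A with M_B applied at B: R_B^{AB}·7.5 = 560 + 121.4, so R_B^{AB} = 90.85 kip and R_A = 112 − 90.85 = 21.15 kip.
Span BC, ΣM about C: R_B^{BC}·10 = 1008 + 121.4, so R_B^{BC} = 112.9 kip and R_C = 112 − 112.9 = -0.9387 kip.
R_B = 90.85 + 112.9 = 203.8 kip.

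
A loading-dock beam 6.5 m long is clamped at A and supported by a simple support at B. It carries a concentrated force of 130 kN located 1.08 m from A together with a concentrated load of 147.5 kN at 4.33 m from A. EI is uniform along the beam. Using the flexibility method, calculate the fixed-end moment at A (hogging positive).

M_A = 249.5 kN·m

Release the roller at B. Primary structure: cantilever fixed at A.
Free-end deflection of the primary structure under the applied loading (downward +):
  point load 130 at a = 1.08: Pa²(3L − a)/(6EI) = 465.5/EI
  point load 147.5 at a = 4.33: Pa²(3L − a)/(6EI) = 6992/EI
  δ_0 = 7458/EI
Flexibility coefficient — unit upward force at B: δ_{BB} = L³/(3EI) = 91.54/EI.
The prop prevents deflection at B: R_B = δ_0/δ_{BB} = 7458/91.54 = 81.47 kN.
Moment equilibrium about A: M_A = Σ(load moments about A) − R_B·L = 779.1 − 81.47×6.5 = 249.5 kN·m.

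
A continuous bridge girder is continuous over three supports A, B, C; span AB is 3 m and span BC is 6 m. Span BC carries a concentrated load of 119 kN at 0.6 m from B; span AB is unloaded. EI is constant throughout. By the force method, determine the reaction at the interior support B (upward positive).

R_B = 127.4 kN

Insert a hinge at B; M_B is the redundant, and each span becomes simply supported.
Rotations at B on the released spans (each span's end-slope, ×1/EI):
  span BC: point load 119 at a = 0.6: Pab(L + b)/(6LEI) = 122.1/EI
  relative rotation θ_0 = (0 + 122.1)/EI = 122.1/EI
A unit hogging moment at B produces rotation L₁/(3EI) + L₂/(3EI) = 3/EI.
Compatibility: M_B·(L₁+L₂)/(3EI) = θ_0, giving M_B = 40.7 kN·m (hogging).
Span AB, ΣM about A with M_B applied at B: R_B^{AB}·3 = 0 + 40.7, so R_B^{AB} = 13.57 kN and R_A = 0 − 13.57 = -13.57 kN.
Span BC, ΣM about C: R_B^{BC}·6 = 642.6 + 40.7, so R_B^{BC} = 113.9 kN and R_C = 119 − 113.9 = 5.117 kN.
R_B = 13.57 + 113.9 = 127.4 kN.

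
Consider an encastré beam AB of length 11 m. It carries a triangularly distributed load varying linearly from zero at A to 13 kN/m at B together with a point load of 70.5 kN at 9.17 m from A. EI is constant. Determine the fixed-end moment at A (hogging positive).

M_A = 70.33 kN·m

Release both end moments; the primary structure is a simply-supported span AB with redundants M_A and M_B.
On the primary (simply-supported) span, the end slopes from the loading are:
  at A: triangular load, peak 13: 7w₀L³/(360EI) = 336.4/EI
  at B: triangular load, peak 13: w₀L³/(45EI) = 384.5/EI
  at A: point load 70.5 at a = 9.17: Pab(L + b)/(6LEI) = 230/EI
  at B: point load 70.5 at a = 9.17: Pab(L + a)/(6LEI) = 361.6/EI
  θ_A0 = 566.4/EI,  θ_B0 = 746.1/EI
Flexibility coefficients: a unit moment at one end gives L/(3EI) there and L/(6EI) at the far end, so f₁₁ = f₂₂ = 3.667/EI and f₁₂ = f₂₁ = 1.833/EI.
Compatibility — zero rotation at each built-in end:
  3.667 M_A + 1.833 M_B = 566.4
  1.833 M_A + 3.667 M_B = 746.1
Solving the pair gives M_A = 70.33 kN·m and M_B = 168.3 kN·m (hogging).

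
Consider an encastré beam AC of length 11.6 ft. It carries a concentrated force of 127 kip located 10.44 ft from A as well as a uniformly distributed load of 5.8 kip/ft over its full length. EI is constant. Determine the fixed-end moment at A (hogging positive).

Take the two fixed-end moments M_A, M_C as redundants; the released structure is the simple span AC.
On the primary (simply-supported) span, the end slopes from the loading are:
  at A: point load 127 at a = 10.44: Pab(L + b)/(6LEI) = 282/EI
  at C: point load 127 at a = 10.44: Pab(L + a)/(6LEI) = 487/EI
  at A: UDL 5.8: wL³/(24EI) = 377.2/EI
  at C: UDL 5.8: wL³/(24EI) = 377.2/EI
  θ_A0 = 659.2/EI,  θ_C0 = 864.3/EI
Flexibility coefficients: a unit moment at one end gives L/(3EI) there and L/(6EI) at the far end, so f₁₁ = f₂₂ = 3.867/EI and f₁₂ = f₂₁ = 1.933/EI.
Compatibility — zero rotation at each built-in end:
  3.867 M_A + 1.933 M_C = 659.2
  1.933 M_A + 3.867 M_C = 864.3
Solving the pair gives M_A = 78.3 kip·ft and M_C = 184.4 kip·ft (hogging).

M_A = 78.3 kip·ft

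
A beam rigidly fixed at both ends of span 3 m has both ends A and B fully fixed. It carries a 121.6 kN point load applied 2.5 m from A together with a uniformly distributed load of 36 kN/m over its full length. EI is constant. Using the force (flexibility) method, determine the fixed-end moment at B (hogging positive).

Release both end moments; the primary structure is a simply-supported span AB with redundants M_A and M_B.
Simple-span end rotations at A and B under the given loads:
  at A: point load 121.6 at a = 2.5: Pab(L + b)/(6LEI) = 29.56/EI
  at B: point load 121.6 at a = 2.5: Pab(L + a)/(6LEI) = 46.44/EI
  at A: UDL 36: wL³/(24EI) = 40.5/EI
  at B: UDL 36: wL³/(24EI) = 40.5/EI
  θ_A0 = 70.06/EI,  θ_B0 = 86.94/EI
Flexibility coefficients: a unit moment at one end gives L/(3EI) there and L/(6EI) at the far end, so f₁₁ = f₂₂ = 1/EI and f₁₂ = f₂₁ = 0.5/EI.
Compatibility — zero rotation at each built-in end:
  1 M_A + 0.5 M_B = 70.06
  0.5 M_A + 1 M_B = 86.94
Solving the pair gives M_A = 35.44 kN·m and M_B = 69.22 kN·m (hogging).

M_B = 69.22 kN·m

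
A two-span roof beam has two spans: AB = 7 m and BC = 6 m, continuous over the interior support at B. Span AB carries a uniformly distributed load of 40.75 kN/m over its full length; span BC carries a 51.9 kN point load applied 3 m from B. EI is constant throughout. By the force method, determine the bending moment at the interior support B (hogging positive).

M_B = 161.3 kN·m

Insert a hinge at B; M_B is the redundant, and each span becomes simply supported.
Discontinuity in slope at B on the released structure — sum the simple-span end rotations:
  span AB: UDL 40.75: wL³/(24EI) = 582.4/EI
  span BC: point load 51.9 at a = 3: Pab(L + b)/(6LEI) = 116.8/EI
  relative rotation θ_0 = (582.4 + 116.8)/EI = 699.2/EI
A unit hogging moment at B produces rotation L₁/(3EI) + L₂/(3EI) = 4.333/EI.
Compatibility: M_B·(L₁+L₂)/(3EI) = θ_0, giving M_B = 161.3 kN·m (hogging).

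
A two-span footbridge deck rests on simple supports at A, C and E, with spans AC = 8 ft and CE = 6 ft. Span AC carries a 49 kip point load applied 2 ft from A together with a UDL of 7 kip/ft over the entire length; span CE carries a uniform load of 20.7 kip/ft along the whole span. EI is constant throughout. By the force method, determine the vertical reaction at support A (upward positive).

R_A = 52.48 kip

Insert a hinge at C; M_C is the redundant, and each span becomes simply supported.
Discontinuity in slope at C on the released structure — sum the simple-span end rotations:
  span AC: point load 49 at a = 2: Pab(L + a)/(6LEI) = 122.5/EI
  span AC: UDL 7: wL³/(24EI) = 149.3/EI
  span CE: UDL 20.7: wL³/(24EI) = 186.3/EI
  relative rotation θ_0 = (271.8 + 186.3)/EI = 458.1/EI
A unit hogging moment at C produces rotation L₁/(3EI) + L₂/(3EI) = 4.667/EI.
Slope continuity at C: θ_0 = M_C·4.667/EI, so M_C = 458.1/4.667 = 98.17 kip·ft (hogging).
Span AC, ΣM about A with M_C applied at C: R_C^{AC}·8 = 322 + 98.17, so R_C^{AC} = 52.52 kip and R_A = 105 − 52.52 = 52.48 kip.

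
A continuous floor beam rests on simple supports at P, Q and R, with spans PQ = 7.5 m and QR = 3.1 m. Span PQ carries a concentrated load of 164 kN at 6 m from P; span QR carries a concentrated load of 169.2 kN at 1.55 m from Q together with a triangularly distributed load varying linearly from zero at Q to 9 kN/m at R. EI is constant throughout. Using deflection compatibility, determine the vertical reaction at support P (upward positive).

R_P = 12.06 kN

Release continuity at Q by inserting a hinge; the redundant is the internal moment M_Q. The primary structure is two simply-supported spans PQ and QR.
Discontinuity in slope at Q on the released structure — sum the simple-span end rotations:
  span PQ: point load 164 at a = 6: Pab(L + a)/(6LEI) = 442.8/EI
  span QR: point load 169.2 at a = 1.55: Pab(L + b)/(6LEI) = 101.6/EI
  span QR: triangular load, peak 9: 7w₀L³/(360EI) = 5.213/EI
  relative rotation θ_0 = (442.8 + 106.8)/EI = 549.6/EI
A unit hogging moment at Q produces rotation L₁/(3EI) + L₂/(3EI) = 3.533/EI.
Compatibility: M_Q·(L₁+L₂)/(3EI) = θ_0, giving M_Q = 155.6 kN·m (hogging).
Span PQ, ΣM about P with M_Q applied at Q: R_Q^{PQ}·7.5 = 984 + 155.6, so R_Q^{PQ} = 151.9 kN and R_P = 164 − 151.9 = 12.06 kN.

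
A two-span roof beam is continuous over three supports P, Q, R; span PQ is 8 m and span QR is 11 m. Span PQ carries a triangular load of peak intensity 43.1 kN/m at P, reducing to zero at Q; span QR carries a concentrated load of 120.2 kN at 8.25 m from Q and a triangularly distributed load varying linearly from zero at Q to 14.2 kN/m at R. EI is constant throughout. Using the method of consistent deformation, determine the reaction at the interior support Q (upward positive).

Take M_Q as the redundant. Released structure: two simple spans PQ and QR with a hinge at Q.
End slopes at the hinge Q, treating each span as simply supported:
  span PQ: triangular load, peak 43.1: 7w₀L³/(360EI) = 429.1/EI
  span QR: point load 120.2 at a = 8.25: Pab(L + b)/(6LEI) = 568.1/EI
  span QR: triangular load, peak 14.2: 7w₀L³/(360EI) = 367.5/EI
  relative rotation θ_0 = (429.1 + 935.6)/EI = 1365/EI
A unit hogging moment at Q produces rotation L₁/(3EI) + L₂/(3EI) = 6.333/EI.
Compatibility: M_Q·(L₁+L₂)/(3EI) = θ_0, giving M_Q = 215.5 kN·m (hogging).
Span PQ, ΣM about P with M_Q applied at Q: R_Q^{PQ}·8 = 459.7 + 215.5, so R_Q^{PQ} = 84.4 kN and R_P = 172.4 − 84.4 = 88 kN.
Span QR, ΣM about R: R_Q^{QR}·11 = 616.9 + 215.5, so R_Q^{QR} = 75.67 kN and R_R = 198.3 − 75.67 = 122.6 kN.
R_Q = 84.4 + 75.67 = 160.1 kN.

R_Q = 160.1 kN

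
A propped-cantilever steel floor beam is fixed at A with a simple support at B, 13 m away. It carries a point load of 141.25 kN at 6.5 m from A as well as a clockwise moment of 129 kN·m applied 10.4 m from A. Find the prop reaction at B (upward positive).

R_B = 58.43 kN

Choose R_B as the redundant. The primary structure is the cantilever fixed at A.
Primary-structure tip deflection at B by superposition:
  point load 141.25 at a = 6.5: Pa²(3L − a)/(6EI) = 32326/EI
  clockwise couple 129 at a = 10.4: M₀a(2L − a)/(2EI) = 10464/EI
  δ_0 = 42790/EI
Flexibility coefficient — unit upward force at B: δ_{BB} = L³/(3EI) = 732.3/EI.
Compatibility at B: δ_0 − R_B·δ_{BB} = 0, so R_B = 42790/732.3 = 58.43 kN.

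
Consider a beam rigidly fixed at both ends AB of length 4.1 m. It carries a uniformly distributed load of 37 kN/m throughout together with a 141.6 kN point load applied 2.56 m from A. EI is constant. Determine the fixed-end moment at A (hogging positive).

M_A = 103 kN·m

Release both end moments; the primary structure is a simply-supported span AB with redundants M_A and M_B.
End rotations of the released simple span under the applied load (×1/EI):
  at A: UDL 37: wL³/(24EI) = 106.3/EI
  at B: UDL 37: wL³/(24EI) = 106.3/EI
  at A: point load 141.6 at a = 2.56: Pab(L + b)/(6LEI) = 128/EI
  at B: point load 141.6 at a = 2.56: Pab(L + a)/(6LEI) = 151.1/EI
  θ_A0 = 234.2/EI,  θ_B0 = 257.4/EI
Flexibility coefficients: a unit moment at one end gives L/(3EI) there and L/(6EI) at the far end, so f₁₁ = f₂₂ = 1.367/EI and f₁₂ = f₂₁ = 0.6833/EI.
Compatibility — zero rotation at each built-in end:
  1.367 M_A + 0.6833 M_B = 234.2
  0.6833 M_A + 1.367 M_B = 257.4
Solving the pair gives M_A = 103 kN·m and M_B = 136.8 kN·m (hogging).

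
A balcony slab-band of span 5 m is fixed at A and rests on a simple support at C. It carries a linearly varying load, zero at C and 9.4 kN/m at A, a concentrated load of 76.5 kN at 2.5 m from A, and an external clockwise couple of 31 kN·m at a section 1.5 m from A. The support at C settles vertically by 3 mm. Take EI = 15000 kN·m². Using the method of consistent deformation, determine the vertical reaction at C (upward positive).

R_C = 32.27 kN

Choose R_C as the redundant. The primary structure is the cantilever fixed at A.
Downward deflection at the released point C due to the loads:
  triangular load, peak 9.4 at the fixed end: w₀L⁴/(30EI) = 195.8/EI
  point load 76.5 at a = 2.5: Pa²(3L − a)/(6EI) = 996.1/EI
  clockwise couple 31 at a = 1.5: M₀a(2L − a)/(2EI) = 197.6/EI
  δ_0 = 1390/EI
Flexibility coefficient — unit upward force at C: δ_{CC} = L³/(3EI) = 41.67/EI.
With EI = 15000 kN·m²: δ_0 = 0.092637 m and δ_{CC} = 0.002778 m/kN.
Compatibility — the beam at C must follow the support down by 0.003 m: δ_0 − R_C·δ_{CC} = 0.003, so R_C = (0.092637 − 0.003)/0.002778 = 32.27 kN.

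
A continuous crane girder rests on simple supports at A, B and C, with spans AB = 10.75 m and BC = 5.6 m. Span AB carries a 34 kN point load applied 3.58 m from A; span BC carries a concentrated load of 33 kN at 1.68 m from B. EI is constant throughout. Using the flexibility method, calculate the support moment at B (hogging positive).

Take M_B as the redundant. Released structure: two simple spans AB and BC with a hinge at B.
End slopes at the hinge B, treating each span as simply supported:
  span AB: point load 34 at a = 3.58: Pab(L + a)/(6LEI) = 193.9/EI
  span BC: point load 33 at a = 1.68: Pab(L + b)/(6LEI) = 61.58/EI
  relative rotation θ_0 = (193.9 + 61.58)/EI = 255.5/EI
A unit hogging moment at B produces rotation L₁/(3EI) + L₂/(3EI) = 5.45/EI.
Slope continuity at B: θ_0 = M_B·5.45/EI, so M_B = 255.5/5.45 = 46.88 kN·m (hogging).

M_B = 46.88 kN·m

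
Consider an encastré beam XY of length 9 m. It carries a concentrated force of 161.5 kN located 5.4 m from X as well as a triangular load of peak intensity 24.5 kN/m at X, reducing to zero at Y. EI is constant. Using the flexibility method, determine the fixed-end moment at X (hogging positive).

Release both end moments; the primary structure is a simply-supported span XY with redundants M_X and M_Y.
End rotations of the released simple span under the applied load (×1/EI):
  at X: point load 161.5 at a = 5.4: Pab(L + b)/(6LEI) = 732.6/EI
  at Y: point load 161.5 at a = 5.4: Pab(L + a)/(6LEI) = 837.2/EI
  at X: triangular load, peak 24.5: w₀L³/(45EI) = 396.9/EI
  at Y: triangular load, peak 24.5: 7w₀L³/(360EI) = 347.3/EI
  θ_X0 = 1129/EI,  θ_Y0 = 1185/EI
Flexibility coefficients: a unit moment at one end gives L/(3EI) there and L/(6EI) at the far end, so f₁₁ = f₂₂ = 3/EI and f₁₂ = f₂₁ = 1.5/EI.
Compatibility — zero rotation at each built-in end:
  3 M_X + 1.5 M_Y = 1129
  1.5 M_X + 3 M_Y = 1185
Solving the pair gives M_X = 238.8 kN·m and M_Y = 275.5 kN·m (hogging).

M_X = 238.8 kN·m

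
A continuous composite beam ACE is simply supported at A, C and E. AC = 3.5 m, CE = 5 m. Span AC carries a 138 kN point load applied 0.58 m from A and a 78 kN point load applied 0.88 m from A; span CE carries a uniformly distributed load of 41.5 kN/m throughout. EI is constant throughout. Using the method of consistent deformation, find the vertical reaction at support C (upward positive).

R_C = 197.5 kN

Take M_C as the redundant. Released structure: two simple spans AC and CE with a hinge at C.
Rotations at C on the released spans (each span's end-slope, ×1/EI):
  span AC: point load 138 at a = 0.58: Pab(L + a)/(6LEI) = 45.41/EI
  span AC: point load 78 at a = 0.88: Pab(L + a)/(6LEI) = 37.51/EI
  span CE: UDL 41.5: wL³/(24EI) = 216.1/EI
  relative rotation θ_0 = (82.92 + 216.1)/EI = 299.1/EI
A unit hogging moment at C produces rotation L₁/(3EI) + L₂/(3EI) = 2.833/EI.
Slope continuity at C: θ_0 = M_C·2.833/EI, so M_C = 299.1/2.833 = 105.6 kN·m (hogging).
Span AC, ΣM about A with M_C applied at C: R_C^{AC}·3.5 = 148.7 + 105.6, so R_C^{AC} = 72.64 kN and R_A = 216 − 72.64 = 143.4 kN.
Span CE, ΣM about E: R_C^{CE}·5 = 518.8 + 105.6, so R_C^{CE} = 124.9 kN and R_E = 207.5 − 124.9 = 82.64 kN.
R_C = 72.64 + 124.9 = 197.5 kN.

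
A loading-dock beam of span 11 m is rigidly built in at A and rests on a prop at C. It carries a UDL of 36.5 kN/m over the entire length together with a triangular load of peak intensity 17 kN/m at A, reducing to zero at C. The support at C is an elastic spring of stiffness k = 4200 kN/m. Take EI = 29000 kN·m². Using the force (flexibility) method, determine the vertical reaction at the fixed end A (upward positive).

R_A = 328.3 kN

Remove the prop at C; the released (primary) structure is a cantilever built in at A.
Deflection at C on the released cantilever, summing each load's contribution:
  UDL 36.5: wL⁴/(8EI) = 66800/EI
  triangular load, peak 17 at the fixed end: w₀L⁴/(30EI) = 8297/EI
  δ_0 = 75096/EI
Flexibility coefficient — unit upward force at C: δ_{CC} = L³/(3EI) = 443.7/EI.
With EI = 29000 kN·m²: δ_0 = 2.5895 m and δ_{CC} = 0.015299 m/kN.
Compatibility — the spring shortens by R_C/k under the reaction it provides: δ_0 − R_C·δ_{CC} = R_C/k. With 1/k = 0.000238 m/kN, R_C = δ_0 / (δ_{CC} + 1/k) = 2.5895 / (0.015299 + 0.000238) = 166.7 kN.
Vertical equilibrium: R_A = ΣP − R_C = 495 − 166.7 = 328.3 kN.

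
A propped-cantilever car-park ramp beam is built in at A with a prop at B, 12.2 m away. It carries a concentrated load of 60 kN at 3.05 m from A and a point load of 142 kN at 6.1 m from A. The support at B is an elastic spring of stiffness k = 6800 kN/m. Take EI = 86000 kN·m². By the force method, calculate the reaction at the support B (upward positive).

R_B = 48.52 kN

Remove the prop at B; the released (primary) structure is a cantilever built in at A.
Deflection at B on the released cantilever, summing each load's contribution:
  point load 60 at a = 3.05: Pa²(3L − a)/(6EI) = 3121/EI
  point load 142 at a = 6.1: Pa²(3L − a)/(6EI) = 26859/EI
  δ_0 = 29980/EI
Flexibility coefficient — unit upward force at B: δ_{BB} = L³/(3EI) = 605.3/EI.
With EI = 86000 kN·m²: δ_0 = 0.34861 m and δ_{BB} = 0.007038 m/kN.
Compatibility — the spring shortens by R_B/k under the reaction it provides: δ_0 − R_B·δ_{BB} = R_B/k. With 1/k = 0.000147 m/kN, R_B = δ_0 / (δ_{BB} + 1/k) = 0.34861 / (0.007038 + 0.000147) = 48.52 kN.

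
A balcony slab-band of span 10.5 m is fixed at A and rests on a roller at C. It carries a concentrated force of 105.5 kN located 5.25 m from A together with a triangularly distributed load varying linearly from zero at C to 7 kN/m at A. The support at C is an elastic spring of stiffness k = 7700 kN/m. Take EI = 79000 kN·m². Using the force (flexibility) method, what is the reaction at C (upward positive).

R_C = 39.27 kN

Take the reaction at C as the redundant and release it; the primary structure is a cantilever fixed at A.
Downward deflection at the released point C due to the loads:
  point load 105.5 at a = 5.25: Pa²(3L − a)/(6EI) = 12722/EI
  triangular load, peak 7 at the fixed end: w₀L⁴/(30EI) = 2836/EI
  δ_0 = 15558/EI
Tip deflection under a unit load at C: L³/(3EI) = 385.9/EI.
With EI = 79000 kN·m²: δ_0 = 0.19694 m and δ_{CC} = 0.004884 m/kN.
Compatibility — the spring shortens by R_C/k under the reaction it provides: δ_0 − R_C·δ_{CC} = R_C/k. With 1/k = 0.00013 m/kN, R_C = δ_0 / (δ_{CC} + 1/k) = 0.19694 / (0.004884 + 0.00013) = 39.27 kN.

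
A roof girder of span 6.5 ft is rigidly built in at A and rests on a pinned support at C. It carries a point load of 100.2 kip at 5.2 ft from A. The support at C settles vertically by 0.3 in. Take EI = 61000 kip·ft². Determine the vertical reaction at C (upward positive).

R_C = 53.88 kip

Remove the prop at C; the released (primary) structure is a cantilever built in at A.
Primary-structure tip deflection at C by superposition:
  point load 100.2 at a = 5.2: Pa²(3L − a)/(6EI) = 6457/EI
Flexibility coefficient — unit upward force at C: δ_{CC} = L³/(3EI) = 91.54/EI.
With EI = 61000 kip·ft²: δ_0 = 0.10586 ft and δ_{CC} = 0.001501 ft/kip.
Compatibility — the beam at C must follow the support down by 0.025 ft: δ_0 − R_C·δ_{CC} = 0.025, so R_C = (0.10586 − 0.025)/0.001501 = 53.88 kip.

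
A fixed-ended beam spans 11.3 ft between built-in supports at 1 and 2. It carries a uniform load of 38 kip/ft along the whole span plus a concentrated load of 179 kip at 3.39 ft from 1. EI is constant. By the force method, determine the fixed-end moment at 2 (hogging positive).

Release both end moments; the primary structure is a simply-supported span 12 with redundants M_1 and M_2.
End rotations of the released simple span under the applied load (×1/EI):
  at 1: UDL 38: wL³/(24EI) = 2285/EI
  at 2: UDL 38: wL³/(24EI) = 2285/EI
  at 1: point load 179 at a = 3.39: Pab(L + b)/(6LEI) = 1360/EI
  at 2: point load 179 at a = 3.39: Pab(L + a)/(6LEI) = 1040/EI
  θ_10 = 3645/EI,  θ_20 = 3325/EI
Flexibility coefficients: a unit moment at one end gives L/(3EI) there and L/(6EI) at the far end, so f₁₁ = f₂₂ = 3.767/EI and f₁₂ = f₂₁ = 1.883/EI.
Compatibility — zero rotation at each built-in end:
  3.767 M_1 + 1.883 M_2 = 3645
  1.883 M_1 + 3.767 M_2 = 3325
Solving the pair gives M_1 = 701.7 kip·ft and M_2 = 531.8 kip·ft (hogging).

M_2 = 531.8 kip·ft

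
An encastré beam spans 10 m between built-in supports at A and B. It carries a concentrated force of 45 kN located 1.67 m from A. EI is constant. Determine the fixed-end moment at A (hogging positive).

M_A = 52.15 kN·m

Release both end moments; the primary structure is a simply-supported span AB with redundants M_A and M_B.
End rotations of the released simple span under the applied load (×1/EI):
  at A: point load 45 at a = 1.67: Pab(L + b)/(6LEI) = 191.2/EI
  at B: point load 45 at a = 1.67: Pab(L + a)/(6LEI) = 121.8/EI
  θ_A0 = 191.2/EI,  θ_B0 = 121.8/EI
Flexibility coefficients: a unit moment at one end gives L/(3EI) there and L/(6EI) at the far end, so f₁₁ = f₂₂ = 3.333/EI and f₁₂ = f₂₁ = 1.667/EI.
Compatibility — zero rotation at each built-in end:
  3.333 M_A + 1.667 M_B = 191.2
  1.667 M_A + 3.333 M_B = 121.8
Solving the pair gives M_A = 52.15 kN·m and M_B = 10.45 kN·m (hogging).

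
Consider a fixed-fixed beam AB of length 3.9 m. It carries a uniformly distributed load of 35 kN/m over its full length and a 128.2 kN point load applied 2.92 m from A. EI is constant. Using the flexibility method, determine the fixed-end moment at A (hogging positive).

Take the two fixed-end moments M_A, M_B as redundants; the released structure is the simple span AB.
End rotations of the released simple span under the applied load (×1/EI):
  at A: UDL 35: wL³/(24EI) = 86.51/EI
  at B: UDL 35: wL³/(24EI) = 86.51/EI
  at A: point load 128.2 at a = 2.92: Pab(L + b)/(6LEI) = 76.51/EI
  at B: point load 128.2 at a = 2.92: Pab(L + a)/(6LEI) = 106.9/EI
  θ_A0 = 163/EI,  θ_B0 = 193.4/EI
Flexibility coefficients: a unit moment at one end gives L/(3EI) there and L/(6EI) at the far end, so f₁₁ = f₂₂ = 1.3/EI and f₁₂ = f₂₁ = 0.65/EI.
Compatibility — zero rotation at each built-in end:
  1.3 M_A + 0.65 M_B = 163
  0.65 M_A + 1.3 M_B = 193.4
Solving the pair gives M_A = 68 kN·m and M_B = 114.8 kN·m (hogging).

M_A = 68 kN·m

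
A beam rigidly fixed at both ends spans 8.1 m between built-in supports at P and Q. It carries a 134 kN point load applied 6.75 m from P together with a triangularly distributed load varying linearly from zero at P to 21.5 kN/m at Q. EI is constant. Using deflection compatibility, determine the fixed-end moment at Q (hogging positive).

M_Q = 196.2 kN·m

Take the two fixed-end moments M_P, M_Q as redundants; the released structure is the simple span PQ.
End rotations of the released simple span under the applied load (×1/EI):
  at P: point load 134 at a = 6.75: Pab(L + b)/(6LEI) = 237.4/EI
  at Q: point load 134 at a = 6.75: Pab(L + a)/(6LEI) = 373.1/EI
  at P: triangular load, peak 21.5: 7w₀L³/(360EI) = 222.2/EI
  at Q: triangular load, peak 21.5: w₀L³/(45EI) = 253.9/EI
  θ_P0 = 459.6/EI,  θ_Q0 = 627/EI
Flexibility coefficients: a unit moment at one end gives L/(3EI) there and L/(6EI) at the far end, so f₁₁ = f₂₂ = 2.7/EI and f₁₂ = f₂₁ = 1.35/EI.
Compatibility — zero rotation at each built-in end:
  2.7 M_P + 1.35 M_Q = 459.6
  1.35 M_P + 2.7 M_Q = 627
Solving the pair gives M_P = 72.15 kN·m and M_Q = 196.2 kN·m (hogging).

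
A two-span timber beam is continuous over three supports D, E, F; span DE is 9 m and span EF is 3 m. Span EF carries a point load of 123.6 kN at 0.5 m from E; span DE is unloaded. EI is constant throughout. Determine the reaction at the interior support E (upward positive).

R_E = 108.2 kN

Take M_E as the redundant. Released structure: two simple spans DE and EF with a hinge at E.
End slopes at the hinge E, treating each span as simply supported:
  span EF: point load 123.6 at a = 0.5: Pab(L + b)/(6LEI) = 47.21/EI
  relative rotation θ_0 = (0 + 47.21)/EI = 47.21/EI
A unit hogging moment at E produces rotation L₁/(3EI) + L₂/(3EI) = 4/EI.
Compatibility: M_E·(L₁+L₂)/(3EI) = θ_0, giving M_E = 11.8 kN·m (hogging).
Span DE, ΣM about D with M_E applied at E: R_E^{DE}·9 = 0 + 11.8, so R_E^{DE} = 1.311 kN and R_D = 0 − 1.311 = -1.311 kN.
Span EF, ΣM about F: R_E^{EF}·3 = 309 + 11.8, so R_E^{EF} = 106.9 kN and R_F = 123.6 − 106.9 = 16.67 kN.
R_E = 1.311 + 106.9 = 108.2 kN.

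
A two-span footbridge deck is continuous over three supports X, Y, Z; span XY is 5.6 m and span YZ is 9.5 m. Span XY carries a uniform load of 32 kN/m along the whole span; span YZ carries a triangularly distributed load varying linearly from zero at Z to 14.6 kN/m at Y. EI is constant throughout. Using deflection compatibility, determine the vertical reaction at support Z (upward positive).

Release continuity at Y by inserting a hinge; the redundant is the internal moment M_Y. The primary structure is two simply-supported spans XY and YZ.
Rotations at Y on the released spans (each span's end-slope, ×1/EI):
  span XY: UDL 32: wL³/(24EI) = 234.2/EI
  span YZ: triangular load, peak 14.6: w₀L³/(45EI) = 278.2/EI
  relative rotation θ_0 = (234.2 + 278.2)/EI = 512.3/EI
A unit hogging moment at Y produces rotation L₁/(3EI) + L₂/(3EI) = 5.033/EI.
Slope continuity at Y: θ_0 = M_Y·5.033/EI, so M_Y = 512.3/5.033 = 101.8 kN·m (hogging).
Span YZ, ΣM about Z: R_Y^{YZ}·9.5 = 439.2 + 101.8, so R_Y^{YZ} = 56.95 kN and R_Z = 69.35 − 56.95 = 12.4 kN.

R_Z = 12.4 kN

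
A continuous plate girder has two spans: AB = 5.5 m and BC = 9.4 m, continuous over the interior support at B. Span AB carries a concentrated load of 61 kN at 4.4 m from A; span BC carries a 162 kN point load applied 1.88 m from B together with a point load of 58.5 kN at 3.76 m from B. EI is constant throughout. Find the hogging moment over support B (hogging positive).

Release continuity at B by inserting a hinge; the redundant is the internal moment M_B. The primary structure is two simply-supported spans AB and BC.
End slopes at the hinge B, treating each span as simply supported:
  span AB: point load 61 at a = 4.4: Pab(L + a)/(6LEI) = 88.57/EI
  span BC: point load 162 at a = 1.88: Pab(L + b)/(6LEI) = 687.1/EI
  span BC: point load 58.5 at a = 3.76: Pab(L + b)/(6LEI) = 330.8/EI
  relative rotation θ_0 = (88.57 + 1018)/EI = 1106/EI
A unit hogging moment at B produces rotation L₁/(3EI) + L₂/(3EI) = 4.967/EI.
Slope continuity at B: θ_0 = M_B·4.967/EI, so M_B = 1106/4.967 = 222.8 kN·m (hogging).

M_B = 222.8 kN·m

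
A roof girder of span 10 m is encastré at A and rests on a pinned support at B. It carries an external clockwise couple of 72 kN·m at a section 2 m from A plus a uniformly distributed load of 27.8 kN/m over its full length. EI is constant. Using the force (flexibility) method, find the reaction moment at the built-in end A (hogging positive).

Release the roller at B. Primary structure: cantilever fixed at A.
Deflection at B on the released cantilever, summing each load's contribution:
  clockwise couple 72 at a = 2: M₀a(2L − a)/(2EI) = 1296/EI
  UDL 27.8: wL⁴/(8EI) = 34750/EI
  δ_0 = 36046/EI
Flexibility coefficient — unit upward force at B: δ_{BB} = L³/(3EI) = 333.3/EI.
The prop prevents deflection at B: R_B = δ_0/δ_{BB} = 36046/333.3 = 108.1 kN.
Moment equilibrium about A: M_A = Σ(load moments about A) − R_B·L = 1462 − 108.1×10 = 380.6 kN·m.

M_A = 380.6 kN·m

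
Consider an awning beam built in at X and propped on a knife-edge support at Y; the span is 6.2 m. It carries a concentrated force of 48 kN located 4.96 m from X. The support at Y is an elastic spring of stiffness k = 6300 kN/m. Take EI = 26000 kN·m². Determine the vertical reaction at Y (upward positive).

Take the reaction at Y as the redundant and release it; the primary structure is a cantilever fixed at X.
Downward deflection at the released point Y due to the loads:
  point load 48 at a = 4.96: Pa²(3L − a)/(6EI) = 2685/EI
Tip deflection under a unit load at Y: L³/(3EI) = 79.44/EI.
With EI = 26000 kN·m²: δ_0 = 0.10325 m and δ_{YY} = 0.003055 m/kN.
Compatibility — the spring shortens by R_Y/k under the reaction it provides: δ_0 − R_Y·δ_{YY} = R_Y/k. With 1/k = 0.000159 m/kN, R_Y = δ_0 / (δ_{YY} + 1/k) = 0.10325 / (0.003055 + 0.000159) = 32.12 kN.

R_Y = 32.12 kN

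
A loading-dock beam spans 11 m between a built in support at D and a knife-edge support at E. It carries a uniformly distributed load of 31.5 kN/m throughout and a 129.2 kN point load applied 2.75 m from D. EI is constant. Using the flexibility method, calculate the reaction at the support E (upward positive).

R_E = 141 kN

Remove the prop at E; the released (primary) structure is a cantilever built in at D.
Free-end deflection of the primary structure under the applied loading (downward +):
  UDL 31.5: wL⁴/(8EI) = 57649/EI
  point load 129.2 at a = 2.75: Pa²(3L − a)/(6EI) = 4926/EI
  δ_0 = 62575/EI
Tip deflection under a unit load at E: L³/(3EI) = 443.7/EI.
The prop prevents deflection at E: R_E = δ_0/δ_{EE} = 62575/443.7 = 141 kN.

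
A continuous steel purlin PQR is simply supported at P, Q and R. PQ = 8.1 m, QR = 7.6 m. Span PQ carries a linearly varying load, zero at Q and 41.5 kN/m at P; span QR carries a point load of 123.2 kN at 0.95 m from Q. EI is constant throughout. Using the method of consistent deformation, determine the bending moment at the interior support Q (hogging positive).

M_Q = 128.4 kN·m

Insert a hinge at Q; M_Q is the redundant, and each span becomes simply supported.
Rotations at Q on the released spans (each span's end-slope, ×1/EI):
  span PQ: triangular load, peak 41.5: 7w₀L³/(360EI) = 428.8/EI
  span QR: point load 123.2 at a = 0.95: Pab(L + b)/(6LEI) = 243.2/EI
  relative rotation θ_0 = (428.8 + 243.2)/EI = 672.1/EI
A unit hogging moment at Q produces rotation L₁/(3EI) + L₂/(3EI) = 5.233/EI.
Compatibility: M_Q·(L₁+L₂)/(3EI) = θ_0, giving M_Q = 128.4 kN·m (hogging).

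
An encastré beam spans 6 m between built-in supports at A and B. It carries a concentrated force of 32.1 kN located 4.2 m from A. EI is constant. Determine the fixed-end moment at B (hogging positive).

Release both end moments; the primary structure is a simply-supported span AB with redundants M_A and M_B.
On the primary (simply-supported) span, the end slopes from the loading are:
  at A: point load 32.1 at a = 4.2: Pab(L + b)/(6LEI) = 52.58/EI
  at B: point load 32.1 at a = 4.2: Pab(L + a)/(6LEI) = 68.76/EI
  θ_A0 = 52.58/EI,  θ_B0 = 68.76/EI
Flexibility coefficients: a unit moment at one end gives L/(3EI) there and L/(6EI) at the far end, so f₁₁ = f₂₂ = 2/EI and f₁₂ = f₂₁ = 1/EI.
Compatibility — zero rotation at each built-in end:
  2 M_A + 1 M_B = 52.58
  1 M_A + 2 M_B = 68.76
Solving the pair gives M_A = 12.13 kN·m and M_B = 28.31 kN·m (hogging).

M_B = 28.31 kN·m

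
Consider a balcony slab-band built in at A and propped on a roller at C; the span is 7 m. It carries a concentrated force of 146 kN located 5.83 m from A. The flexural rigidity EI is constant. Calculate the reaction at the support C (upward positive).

Take the reaction at C as the redundant and release it; the primary structure is a cantilever fixed at A.
Free-end deflection of the primary structure under the applied loading (downward +):
  point load 146 at a = 5.83: Pa²(3L − a)/(6EI) = 12547/EI
Tip deflection under a unit load at C: L³/(3EI) = 114.3/EI.
Compatibility at C: δ_0 − R_C·δ_{CC} = 0, so R_C = 12547/114.3 = 109.7 kN.

R_C = 109.7 kN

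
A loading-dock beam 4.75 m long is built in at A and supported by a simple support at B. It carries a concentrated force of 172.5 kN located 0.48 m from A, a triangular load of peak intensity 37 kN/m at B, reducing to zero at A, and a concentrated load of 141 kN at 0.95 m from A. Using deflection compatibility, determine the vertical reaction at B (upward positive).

Release the roller at B. Primary structure: cantilever fixed at A.
Free-end deflection of the primary structure under the applied loading (downward +):
  point load 172.5 at a = 0.48: Pa²(3L − a)/(6EI) = 91.21/EI
  triangular load, peak 37 at the free end: 11w₀L⁴/(120EI) = 1727/EI
  point load 141 at a = 0.95: Pa²(3L − a)/(6EI) = 282.1/EI
  δ_0 = 2100/EI
Flexibility coefficient — unit upward force at B: δ_{BB} = L³/(3EI) = 35.72/EI.
Compatibility at B: δ_0 − R_B·δ_{BB} = 0, so R_B = 2100/35.72 = 58.78 kN.

R_B = 58.78 kN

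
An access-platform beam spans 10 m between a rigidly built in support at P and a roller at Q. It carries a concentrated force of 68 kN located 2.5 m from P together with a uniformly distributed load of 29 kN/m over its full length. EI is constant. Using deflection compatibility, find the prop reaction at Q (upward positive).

R_Q = 114.6 kN

Take the reaction at Q as the redundant and release it; the primary structure is a cantilever fixed at P.
Deflection at Q on the released cantilever, summing each load's contribution:
  point load 68 at a = 2.5: Pa²(3L − a)/(6EI) = 1948/EI
  UDL 29: wL⁴/(8EI) = 36250/EI
  δ_0 = 38198/EI
Flexibility coefficient — unit upward force at Q: δ_{QQ} = L³/(3EI) = 333.3/EI.
Compatibility at Q: δ_0 − R_Q·δ_{QQ} = 0, so R_Q = 38198/333.3 = 114.6 kN.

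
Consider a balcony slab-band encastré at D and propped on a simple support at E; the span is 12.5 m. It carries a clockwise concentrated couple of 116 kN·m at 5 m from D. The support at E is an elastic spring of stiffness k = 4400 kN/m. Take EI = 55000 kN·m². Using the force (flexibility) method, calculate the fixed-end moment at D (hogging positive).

M_D = 6.738 kN·m

Remove the prop at E; the released (primary) structure is a cantilever built in at D.
Free-end deflection of the primary structure under the applied loading (downward +):
  clockwise couple 116 at a = 5: M₀a(2L − a)/(2EI) = 5800/EI
Tip deflection under a unit load at E: L³/(3EI) = 651/EI.
With EI = 55000 kN·m²: δ_0 = 0.10545 m and δ_{EE} = 0.011837 m/kN.
Compatibility — the spring shortens by R_E/k under the reaction it provides: δ_0 − R_E·δ_{EE} = R_E/k. With 1/k = 0.000227 m/kN, R_E = δ_0 / (δ_{EE} + 1/k) = 0.10545 / (0.011837 + 0.000227) = 8.741 kN.
Moment equilibrium about D: M_D = Σ(load moments about D) − R_E·L = 116 − 8.741×12.5 = 6.738 kN·m.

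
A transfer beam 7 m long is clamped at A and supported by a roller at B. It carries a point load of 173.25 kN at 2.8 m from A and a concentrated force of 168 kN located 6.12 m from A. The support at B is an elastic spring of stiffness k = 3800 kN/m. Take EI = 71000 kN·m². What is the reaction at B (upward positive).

Choose R_B as the redundant. The primary structure is the cantilever fixed at A.
Primary-structure tip deflection at B by superposition:
  point load 173.25 at a = 2.8: Pa²(3L − a)/(6EI) = 4120/EI
  point load 168 at a = 6.12: Pa²(3L − a)/(6EI) = 15605/EI
  δ_0 = 19725/EI
Flexibility coefficient — unit upward force at B: δ_{BB} = L³/(3EI) = 114.3/EI.
With EI = 71000 kN·m²: δ_0 = 0.27782 m and δ_{BB} = 0.00161 m/kN.
Compatibility — the spring shortens by R_B/k under the reaction it provides: δ_0 − R_B·δ_{BB} = R_B/k. With 1/k = 0.000263 m/kN, R_B = δ_0 / (δ_{BB} + 1/k) = 0.27782 / (0.00161 + 0.000263) = 148.3 kN.

R_B = 148.3 kN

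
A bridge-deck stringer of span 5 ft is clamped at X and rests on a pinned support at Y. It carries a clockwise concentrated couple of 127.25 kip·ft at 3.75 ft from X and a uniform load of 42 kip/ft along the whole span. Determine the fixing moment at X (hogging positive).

M_X = 79.55 kip·ft

Release the roller at Y. Primary structure: cantilever fixed at X.
Primary-structure tip deflection at Y by superposition:
  clockwise couple 127.25 at a = 3.75: M₀a(2L − a)/(2EI) = 1491/EI
  UDL 42: wL⁴/(8EI) = 3281/EI
  δ_0 = 4772/EI
Flexibility coefficient — unit upward force at Y: δ_{YY} = L³/(3EI) = 41.67/EI.
The prop prevents deflection at Y: R_Y = δ_0/δ_{YY} = 4772/41.67 = 114.5 kip.
Moment equilibrium about X: M_X = Σ(load moments about X) − R_Y·L = 652.2 − 114.5×5 = 79.55 kip·ft.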